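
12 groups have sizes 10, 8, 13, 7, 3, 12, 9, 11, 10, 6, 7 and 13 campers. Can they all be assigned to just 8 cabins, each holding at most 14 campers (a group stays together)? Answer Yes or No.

No

Total = 109 campers; ⌈109/14⌉ = 8.
The bound of 8 does not rule out 8, but exhaustive search shows no assignment into 8 cabins of capacity 14 campers exists — the minimum is 9.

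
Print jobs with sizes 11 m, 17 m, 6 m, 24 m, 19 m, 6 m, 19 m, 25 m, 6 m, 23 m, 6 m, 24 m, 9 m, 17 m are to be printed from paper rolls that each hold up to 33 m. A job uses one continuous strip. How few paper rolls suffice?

Total = 25 + 24 + 24 + 23 + 19 + 19 + 17 + 17 + 11 + 9 + 6 + 6 + 6 + 6 = 212 m.
Lower bound: ⌈212/33⌉ = 7 paper rolls.
Also, 8 print jobs each exceed 33/2 m, and no two of those can share a roll, so at least 8 paper rolls are needed.
A packing using 8 paper rolls:
  roll 1: 25 + 6 = 31
  roll 2: 24 + 9 = 33
  roll 3: 24 + 6 = 30
  roll 4: 23 + 6 = 29
  roll 5: 19 + 11 = 30
  roll 6: 19 + 6 = 25
  roll 7: 17 = 17
  roll 8: 17 = 17
This matches the lower bound, so 8 is optimal.

8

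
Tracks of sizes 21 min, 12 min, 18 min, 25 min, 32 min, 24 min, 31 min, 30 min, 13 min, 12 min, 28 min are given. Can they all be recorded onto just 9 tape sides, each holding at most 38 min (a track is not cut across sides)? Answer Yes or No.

Yes

A valid assignment using 8 tape sides:
  side 1: 32 = 32
  side 2: 31 = 31
  side 3: 30 = 30
  side 4: 28 = 28
  side 5: 25 + 13 = 38
  side 6: 24 + 12 = 36
  side 7: 21 + 12 = 33
  side 8: 18 = 18
That uses only 8 ≤ 9, so 9 tape sides are enough.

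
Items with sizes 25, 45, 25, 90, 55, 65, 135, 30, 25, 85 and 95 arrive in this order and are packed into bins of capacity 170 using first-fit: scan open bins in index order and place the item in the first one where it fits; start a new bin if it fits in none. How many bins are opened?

  25 → bin 1 (new)  [load 25/170]
  45 → bin 1  [load 70/170]
  25 → bin 1  [load 95/170]
  90 → bin 2 (new)  [load 90/170]
  55 → bin 1  [load 150/170]
  65 → bin 2  [load 155/170]
  135 → bin 3 (new)  [load 135/170]
  30 → bin 3  [load 165/170]
  25 → bin 4 (new)  [load 25/170]
  85 → bin 4  [load 110/170]
  95 → bin 5 (new)  [load 95/170]
5 bins opened.

5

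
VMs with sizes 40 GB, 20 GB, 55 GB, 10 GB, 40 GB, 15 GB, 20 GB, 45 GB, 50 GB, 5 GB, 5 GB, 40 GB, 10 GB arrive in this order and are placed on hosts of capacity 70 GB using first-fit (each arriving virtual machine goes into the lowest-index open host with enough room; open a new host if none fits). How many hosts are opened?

  40 → host 1 (new)  [load 40/70]
  20 → host 1  [load 60/70]
  55 → host 2 (new)  [load 55/70]
  10 → host 1  [load 70/70]
  40 → host 3 (new)  [load 40/70]
  15 → host 2  [load 70/70]
  20 → host 3  [load 60/70]
  45 → host 4 (new)  [load 45/70]
  50 → host 5 (new)  [load 50/70]
  5 → host 3  [load 65/70]
  5 → host 3  [load 70/70]
  40 → host 6 (new)  [load 40/70]
  10 → host 4  [load 55/70]
6 hosts opened.

6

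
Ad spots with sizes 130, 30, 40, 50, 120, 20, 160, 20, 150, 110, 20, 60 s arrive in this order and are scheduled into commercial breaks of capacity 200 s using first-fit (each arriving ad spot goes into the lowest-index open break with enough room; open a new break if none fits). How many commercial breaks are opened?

  130 → break 1 (new)  [load 130/200]
  30 → break 1  [load 160/200]
  40 → break 1  [load 200/200]
  50 → break 2 (new)  [load 50/200]
  120 → break 2  [load 170/200]
  20 → break 2  [load 190/200]
  160 → break 3 (new)  [load 160/200]
  20 → break 3  [load 180/200]
  150 → break 4 (new)  [load 150/200]
  110 → break 5 (new)  [load 110/200]
  20 → break 3  [load 200/200]
  60 → break 5  [load 170/200]
5 commercial breaks opened.

5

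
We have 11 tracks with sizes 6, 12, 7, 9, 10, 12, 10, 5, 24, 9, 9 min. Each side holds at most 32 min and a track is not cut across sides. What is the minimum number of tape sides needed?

4

Total = 24 + 12 + 12 + 10 + 10 + 9 + 9 + 9 + 7 + 6 + 5 = 113 min.
Lower bound: ⌈113/32⌉ = 4 tape sides.
A packing using 4 tape sides:
  side 1: 24 + 7 = 31
  side 2: 12 + 12 + 6 = 30
  side 3: 10 + 10 + 9 = 29
  side 4: 9 + 9 + 5 = 23
This matches the lower bound, so 4 is optimal.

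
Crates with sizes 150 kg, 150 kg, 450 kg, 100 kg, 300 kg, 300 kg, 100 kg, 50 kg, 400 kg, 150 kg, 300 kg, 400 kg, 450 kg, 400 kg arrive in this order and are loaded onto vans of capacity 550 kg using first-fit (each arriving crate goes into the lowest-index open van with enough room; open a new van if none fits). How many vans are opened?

9

  150 → van 1 (new)  [load 150/550]
  150 → van 1  [load 300/550]
  450 → van 2 (new)  [load 450/550]
  100 → van 1  [load 400/550]
  300 → van 3 (new)  [load 300/550]
  300 → van 4 (new)  [load 300/550]
  100 → van 1  [load 500/550]
  50 → van 1  [load 550/550]
  400 → van 5 (new)  [load 400/550]
  150 → van 3  [load 450/550]
  300 → van 6 (new)  [load 300/550]
  400 → van 7 (new)  [load 400/550]
  450 → van 8 (new)  [load 450/550]
  400 → van 9 (new)  [load 400/550]
9 vans opened.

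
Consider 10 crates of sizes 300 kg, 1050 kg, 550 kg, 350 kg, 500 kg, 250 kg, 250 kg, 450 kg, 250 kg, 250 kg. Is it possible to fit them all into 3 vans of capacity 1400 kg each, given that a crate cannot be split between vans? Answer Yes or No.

Total = 4200 kg; ⌈4200/1400⌉ = 3.
The bound of 3 does not rule out 3, but exhaustive search shows no assignment into 3 vans of capacity 1400 kg exists — the minimum is 4.

No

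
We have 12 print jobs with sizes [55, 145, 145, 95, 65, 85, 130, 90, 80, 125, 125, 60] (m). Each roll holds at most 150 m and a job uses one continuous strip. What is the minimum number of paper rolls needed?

9

Total = 145 + 145 + 130 + 125 + 125 + 95 + 90 + 85 + 80 + 65 + 60 + 55 = 1200 m.
Lower bound: ⌈1200/150⌉ = 8 paper rolls.
Also, 9 print jobs each exceed 75 m, and no two of those can share a roll, so at least 9 paper rolls are needed.
A packing using 9 paper rolls:
  roll 1: 145 = 145
  roll 2: 145 = 145
  roll 3: 130 = 130
  roll 4: 125 = 125
  roll 5: 125 = 125
  roll 6: 95 + 55 = 150
  roll 7: 90 + 60 = 150
  roll 8: 85 + 65 = 150
  roll 9: 80 = 80
This matches the lower bound, so 9 is optimal.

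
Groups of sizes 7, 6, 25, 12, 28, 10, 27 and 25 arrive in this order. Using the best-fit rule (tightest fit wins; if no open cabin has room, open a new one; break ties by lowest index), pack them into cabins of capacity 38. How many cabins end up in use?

  7 → cabin 1 (new)  [load 7/38]
  6 → cabin 1  [load 13/38]
  25 → cabin 1  [load 38/38]
  12 → cabin 2 (new)  [load 12/38]
  28 → cabin 3 (new)  [load 28/38]
  10 → cabin 3  [load 38/38]
  27 → cabin 4 (new)  [load 27/38]
  25 → cabin 2  [load 37/38]
4 cabins opened.

4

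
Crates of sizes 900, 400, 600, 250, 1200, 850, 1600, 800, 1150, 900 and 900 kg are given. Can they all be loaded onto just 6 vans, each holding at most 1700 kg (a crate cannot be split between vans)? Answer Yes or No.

No

Total = 9550 kg; ⌈9550/1700⌉ = 6.
The bound of 6 does not rule out 6, but exhaustive search shows no assignment into 6 vans of capacity 1700 kg exists — the minimum is 7.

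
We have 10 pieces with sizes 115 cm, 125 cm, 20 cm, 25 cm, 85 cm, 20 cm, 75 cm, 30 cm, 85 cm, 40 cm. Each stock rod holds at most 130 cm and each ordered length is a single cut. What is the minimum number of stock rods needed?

Total = 125 + 115 + 85 + 85 + 75 + 40 + 30 + 25 + 20 + 20 = 620 cm.
Lower bound: ⌈620/130⌉ = 5 stock rods.
A packing using 5 stock rods:
  stock rod 1: 125 = 125
  stock rod 2: 115 = 115
  stock rod 3: 85 + 40 = 125
  stock rod 4: 85 + 25 + 20 = 130
  stock rod 5: 75 + 30 + 20 = 125
This matches the lower bound, so 5 is optimal.

5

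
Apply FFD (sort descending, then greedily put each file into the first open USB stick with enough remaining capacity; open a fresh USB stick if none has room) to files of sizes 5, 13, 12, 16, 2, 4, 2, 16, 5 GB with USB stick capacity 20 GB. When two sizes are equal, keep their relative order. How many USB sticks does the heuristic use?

4

Sorted descending: 16, 16, 13, 12, 5, 5, 4, 2, 2.
  16 → USB stick 1 (new)  [load 16/20]
  16 → USB stick 2 (new)  [load 16/20]
  13 → USB stick 3 (new)  [load 13/20]
  12 → USB stick 4 (new)  [load 12/20]
  5 → USB stick 3  [load 18/20]
  5 → USB stick 4  [load 17/20]
  4 → USB stick 1  [load 20/20]
  2 → USB stick 2  [load 18/20]
  2 → USB stick 2  [load 20/20]
4 USB sticks opened.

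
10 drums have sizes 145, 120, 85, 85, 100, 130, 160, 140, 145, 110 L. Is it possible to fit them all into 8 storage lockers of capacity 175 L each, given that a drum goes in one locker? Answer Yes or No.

No

Total = 1220 L; ⌈1220/175⌉ = 7.
8 drums each exceed half the capacity and cannot share a locker, forcing at least 8 storage lockers.
The bound of 8 does not rule out 8, but exhaustive search shows no assignment into 8 storage lockers of capacity 175 L exists — the minimum is 9.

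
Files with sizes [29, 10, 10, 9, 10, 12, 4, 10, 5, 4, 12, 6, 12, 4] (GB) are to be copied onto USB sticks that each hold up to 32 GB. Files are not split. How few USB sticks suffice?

Total = 29 + 12 + 12 + 12 + 10 + 10 + 10 + 10 + 9 + 6 + 5 + 4 + 4 + 4 = 137 GB.
Lower bound: ⌈137/32⌉ = 5 USB sticks.
A packing using 5 USB sticks:
  USB stick 1: 29 = 29
  USB stick 2: 12 + 12 + 6 = 30
  USB stick 3: 12 + 10 + 10 = 32
  USB stick 4: 10 + 10 + 9 = 29
  USB stick 5: 5 + 4 + 4 + 4 = 17
This matches the lower bound, so 5 is optimal.

5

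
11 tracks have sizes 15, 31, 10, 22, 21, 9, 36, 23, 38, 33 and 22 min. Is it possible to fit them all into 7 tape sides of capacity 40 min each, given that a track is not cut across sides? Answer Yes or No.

No

Total = 260 min; ⌈260/40⌉ = 7.
8 tracks each exceed half the capacity and cannot share a side, forcing at least 8 tape sides.
At least 8 tape sides are required, but only 7 are allowed.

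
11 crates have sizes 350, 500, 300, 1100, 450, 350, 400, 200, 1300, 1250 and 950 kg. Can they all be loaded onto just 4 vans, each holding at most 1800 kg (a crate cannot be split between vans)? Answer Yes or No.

A valid assignment using 4 vans:
  van 1: 1300 + 500 = 1800
  van 2: 1250 + 350 + 200 = 1800
  van 3: 1100 + 400 + 300 = 1800
  van 4: 950 + 450 + 350 = 1750
Every load is within 1800 kg, so 4 vans suffice.

Yes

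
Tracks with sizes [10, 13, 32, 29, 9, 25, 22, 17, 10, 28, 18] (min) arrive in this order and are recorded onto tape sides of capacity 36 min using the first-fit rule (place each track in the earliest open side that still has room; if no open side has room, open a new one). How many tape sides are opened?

  10 → side 1 (new)  [load 10/36]
  13 → side 1  [load 23/36]
  32 → side 2 (new)  [load 32/36]
  29 → side 3 (new)  [load 29/36]
  9 → side 1  [load 32/36]
  25 → side 4 (new)  [load 25/36]
  22 → side 5 (new)  [load 22/36]
  17 → side 6 (new)  [load 17/36]
  10 → side 4  [load 35/36]
  28 → side 7 (new)  [load 28/36]
  18 → side 6  [load 35/36]
7 tape sides opened.

7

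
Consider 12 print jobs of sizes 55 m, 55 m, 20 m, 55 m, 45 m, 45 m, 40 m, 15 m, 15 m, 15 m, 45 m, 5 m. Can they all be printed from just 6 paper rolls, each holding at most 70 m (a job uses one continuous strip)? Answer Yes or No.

Total = 410 m; ⌈410/70⌉ = 6.
7 print jobs each exceed half the capacity and cannot share a roll, forcing at least 7 paper rolls.
At least 7 paper rolls are required, but only 6 are allowed.

No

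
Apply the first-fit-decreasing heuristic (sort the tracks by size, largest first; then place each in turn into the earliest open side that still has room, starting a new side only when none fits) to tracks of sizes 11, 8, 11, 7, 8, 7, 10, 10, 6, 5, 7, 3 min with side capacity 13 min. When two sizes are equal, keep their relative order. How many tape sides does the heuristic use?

Sorted descending: 11, 11, 10, 10, 8, 8, 7, 7, 7, 6, 5, 3.
  11 → side 1 (new)  [load 11/13]
  11 → side 2 (new)  [load 11/13]
  10 → side 3 (new)  [load 10/13]
  10 → side 4 (new)  [load 10/13]
  8 → side 5 (new)  [load 8/13]
  8 → side 6 (new)  [load 8/13]
  7 → side 7 (new)  [load 7/13]
  7 → side 8 (new)  [load 7/13]
  7 → side 9 (new)  [load 7/13]
  6 → side 7  [load 13/13]
  5 → side 5  [load 13/13]
  3 → side 3  [load 13/13]
9 tape sides opened.

9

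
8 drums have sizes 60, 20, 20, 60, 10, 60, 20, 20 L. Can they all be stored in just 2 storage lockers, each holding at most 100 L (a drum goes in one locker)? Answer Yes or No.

No

Total = 270 L; ⌈270/100⌉ = 3.
At least 3 storage lockers are required, but only 2 are allowed.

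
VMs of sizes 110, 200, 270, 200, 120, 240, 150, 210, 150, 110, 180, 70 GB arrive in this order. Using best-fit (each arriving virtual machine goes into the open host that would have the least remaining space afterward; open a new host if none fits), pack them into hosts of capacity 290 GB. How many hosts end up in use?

9

  110 → host 1 (new)  [load 110/290]
  200 → host 2 (new)  [load 200/290]
  270 → host 3 (new)  [load 270/290]
  200 → host 4 (new)  [load 200/290]
  120 → host 1  [load 230/290]
  240 → host 5 (new)  [load 240/290]
  150 → host 6 (new)  [load 150/290]
  210 → host 7 (new)  [load 210/290]
  150 → host 8 (new)  [load 150/290]
  110 → host 6  [load 260/290]
  180 → host 9 (new)  [load 180/290]
  70 → host 7  [load 280/290]
9 hosts opened.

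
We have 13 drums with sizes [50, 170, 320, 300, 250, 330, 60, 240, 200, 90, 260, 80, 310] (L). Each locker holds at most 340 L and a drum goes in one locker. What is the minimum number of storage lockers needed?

Total = 330 + 320 + 310 + 300 + 260 + 250 + 240 + 200 + 170 + 90 + 80 + 60 + 50 = 2660 L.
Lower bound: ⌈2660/340⌉ = 8 storage lockers.
A packing using 9 storage lockers:
  locker 1: 330 = 330
  locker 2: 320 = 320
  locker 3: 310 = 310
  locker 4: 300 = 300
  locker 5: 260 + 80 = 340
  locker 6: 250 + 90 = 340
  locker 7: 240 + 60 = 300
  locker 8: 200 + 50 = 250
  locker 9: 170 = 170
No arrangement into 8 storage lockers stays within capacity, so 9 is optimal.

9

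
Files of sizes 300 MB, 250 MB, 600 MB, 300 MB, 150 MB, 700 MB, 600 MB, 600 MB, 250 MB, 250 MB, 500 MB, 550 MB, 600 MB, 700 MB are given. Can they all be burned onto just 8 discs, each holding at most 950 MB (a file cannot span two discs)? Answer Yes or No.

A valid assignment using 8 discs:
  disc 1: 700 + 250 = 950
  disc 2: 700 + 250 = 950
  disc 3: 600 + 300 = 900
  disc 4: 600 + 300 = 900
  disc 5: 600 + 250 = 850
  disc 6: 600 + 150 = 750
  disc 7: 550 = 550
  disc 8: 500 = 500
Every load is within 950 MB, so 8 discs suffice.

Yes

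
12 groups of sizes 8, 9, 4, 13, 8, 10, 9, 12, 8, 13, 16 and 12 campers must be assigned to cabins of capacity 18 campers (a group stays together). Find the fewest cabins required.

Total = 16 + 13 + 13 + 12 + 12 + 10 + 9 + 9 + 8 + 8 + 8 + 4 = 122 campers.
Lower bound: ⌈122/18⌉ = 7 cabins.
A packing using 8 cabins:
  cabin 1: 16 = 16
  cabin 2: 13 + 4 = 17
  cabin 3: 13 = 13
  cabin 4: 12 = 12
  cabin 5: 12 = 12
  cabin 6: 10 + 8 = 18
  cabin 7: 9 + 9 = 18
  cabin 8: 8 + 8 = 16
No arrangement into 7 cabins stays within capacity, so 8 is optimal.

8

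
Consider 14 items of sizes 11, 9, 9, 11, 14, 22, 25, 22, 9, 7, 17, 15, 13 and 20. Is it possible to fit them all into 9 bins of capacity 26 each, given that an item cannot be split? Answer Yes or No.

A valid assignment using 9 bins:
  bin 1: 25 = 25
  bin 2: 22 = 22
  bin 3: 22 = 22
  bin 4: 20 = 20
  bin 5: 17 + 9 = 26
  bin 6: 15 + 11 = 26
  bin 7: 14 + 11 = 25
  bin 8: 13 + 9 = 22
  bin 9: 9 + 7 = 16
Every load is within 26, so 9 bins suffice.

Yes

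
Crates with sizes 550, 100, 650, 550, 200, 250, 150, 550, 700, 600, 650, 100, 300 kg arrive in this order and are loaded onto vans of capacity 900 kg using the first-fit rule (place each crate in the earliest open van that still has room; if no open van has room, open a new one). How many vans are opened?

  550 → van 1 (new)  [load 550/900]
  100 → van 1  [load 650/900]
  650 → van 2 (new)  [load 650/900]
  550 → van 3 (new)  [load 550/900]
  200 → van 1  [load 850/900]
  250 → van 2  [load 900/900]
  150 → van 3  [load 700/900]
  550 → van 4 (new)  [load 550/900]
  700 → van 5 (new)  [load 700/900]
  600 → van 6 (new)  [load 600/900]
  650 → van 7 (new)  [load 650/900]
  100 → van 3  [load 800/900]
  300 → van 4  [load 850/900]
7 vans opened.

7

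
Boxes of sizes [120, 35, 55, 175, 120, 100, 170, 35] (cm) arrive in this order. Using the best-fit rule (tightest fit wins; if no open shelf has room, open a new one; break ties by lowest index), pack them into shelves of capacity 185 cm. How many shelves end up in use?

  120 → shelf 1 (new)  [load 120/185]
  35 → shelf 1  [load 155/185]
  55 → shelf 2 (new)  [load 55/185]
  175 → shelf 3 (new)  [load 175/185]
  120 → shelf 2  [load 175/185]
  100 → shelf 4 (new)  [load 100/185]
  170 → shelf 5 (new)  [load 170/185]
  35 → shelf 4  [load 135/185]
5 shelves opened.

5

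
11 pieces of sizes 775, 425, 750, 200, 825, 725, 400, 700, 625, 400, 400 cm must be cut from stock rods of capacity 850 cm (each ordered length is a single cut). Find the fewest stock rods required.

Total = 825 + 775 + 750 + 725 + 700 + 625 + 425 + 400 + 400 + 400 + 200 = 6225 cm.
Lower bound: ⌈6225/850⌉ = 8 stock rods.
A packing using 8 stock rods:
  stock rod 1: 825 = 825
  stock rod 2: 775 = 775
  stock rod 3: 750 = 750
  stock rod 4: 725 = 725
  stock rod 5: 700 = 700
  stock rod 6: 625 + 200 = 825
  stock rod 7: 425 + 400 = 825
  stock rod 8: 400 + 400 = 800
This matches the lower bound, so 8 is optimal.

8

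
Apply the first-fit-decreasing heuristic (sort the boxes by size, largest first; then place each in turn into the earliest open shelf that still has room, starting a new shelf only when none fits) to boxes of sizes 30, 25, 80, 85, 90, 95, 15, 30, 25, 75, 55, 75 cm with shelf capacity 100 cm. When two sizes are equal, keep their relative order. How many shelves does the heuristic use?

8

Sorted descending: 95, 90, 85, 80, 75, 75, 55, 30, 30, 25, 25, 15.
  95 → shelf 1 (new)  [load 95/100]
  90 → shelf 2 (new)  [load 90/100]
  85 → shelf 3 (new)  [load 85/100]
  80 → shelf 4 (new)  [load 80/100]
  75 → shelf 5 (new)  [load 75/100]
  75 → shelf 6 (new)  [load 75/100]
  55 → shelf 7 (new)  [load 55/100]
  30 → shelf 7  [load 85/100]
  30 → shelf 8 (new)  [load 30/100]
  25 → shelf 5  [load 100/100]
  25 → shelf 6  [load 100/100]
  15 → shelf 3  [load 100/100]
8 shelves opened.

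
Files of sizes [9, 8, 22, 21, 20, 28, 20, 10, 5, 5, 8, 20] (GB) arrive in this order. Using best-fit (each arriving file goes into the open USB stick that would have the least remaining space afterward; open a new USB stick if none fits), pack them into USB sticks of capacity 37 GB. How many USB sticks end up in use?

  9 → USB stick 1 (new)  [load 9/37]
  8 → USB stick 1  [load 17/37]
  22 → USB stick 2 (new)  [load 22/37]
  21 → USB stick 3 (new)  [load 21/37]
  20 → USB stick 1  [load 37/37]
  28 → USB stick 4 (new)  [load 28/37]
  20 → USB stick 5 (new)  [load 20/37]
  10 → USB stick 2  [load 32/37]
  5 → USB stick 2  [load 37/37]
  5 → USB stick 4  [load 33/37]
  8 → USB stick 3  [load 29/37]
  20 → USB stick 6 (new)  [load 20/37]
6 USB sticks opened.

6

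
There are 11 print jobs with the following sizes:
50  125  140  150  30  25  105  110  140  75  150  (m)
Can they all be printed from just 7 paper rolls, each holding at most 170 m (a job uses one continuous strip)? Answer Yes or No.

Total = 1100 m; ⌈1100/170⌉ = 7.
The bound of 7 does not rule out 7, but exhaustive search shows no assignment into 7 paper rolls of capacity 170 m exists — the minimum is 8.

No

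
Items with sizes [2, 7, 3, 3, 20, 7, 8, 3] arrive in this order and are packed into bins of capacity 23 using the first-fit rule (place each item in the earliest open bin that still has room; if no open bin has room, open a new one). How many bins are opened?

  2 → bin 1 (new)  [load 2/23]
  7 → bin 1  [load 9/23]
  3 → bin 1  [load 12/23]
  3 → bin 1  [load 15/23]
  20 → bin 2 (new)  [load 20/23]
  7 → bin 1  [load 22/23]
  8 → bin 3 (new)  [load 8/23]
  3 → bin 2  [load 23/23]
3 bins opened.

3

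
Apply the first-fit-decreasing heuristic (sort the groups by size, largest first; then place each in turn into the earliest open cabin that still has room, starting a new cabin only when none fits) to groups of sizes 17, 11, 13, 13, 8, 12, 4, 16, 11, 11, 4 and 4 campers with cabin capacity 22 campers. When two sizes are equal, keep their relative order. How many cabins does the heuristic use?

7

Sorted descending: 17, 16, 13, 13, 12, 11, 11, 11, 8, 4, 4, 4.
  17 → cabin 1 (new)  [load 17/22]
  16 → cabin 2 (new)  [load 16/22]
  13 → cabin 3 (new)  [load 13/22]
  13 → cabin 4 (new)  [load 13/22]
  12 → cabin 5 (new)  [load 12/22]
  11 → cabin 6 (new)  [load 11/22]
  11 → cabin 6  [load 22/22]
  11 → cabin 7 (new)  [load 11/22]
  8 → cabin 3  [load 21/22]
  4 → cabin 1  [load 21/22]
  4 → cabin 2  [load 20/22]
  4 → cabin 4  [load 17/22]
7 cabins opened.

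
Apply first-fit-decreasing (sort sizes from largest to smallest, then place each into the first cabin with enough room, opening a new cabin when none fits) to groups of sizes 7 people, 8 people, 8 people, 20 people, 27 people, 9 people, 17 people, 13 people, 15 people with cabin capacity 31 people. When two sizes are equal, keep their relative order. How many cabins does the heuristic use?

5

Sorted descending: 27, 20, 17, 15, 13, 9, 8, 8, 7.
  27 → cabin 1 (new)  [load 27/31]
  20 → cabin 2 (new)  [load 20/31]
  17 → cabin 3 (new)  [load 17/31]
  15 → cabin 4 (new)  [load 15/31]
  13 → cabin 3  [load 30/31]
  9 → cabin 2  [load 29/31]
  8 → cabin 4  [load 23/31]
  8 → cabin 4  [load 31/31]
  7 → cabin 5 (new)  [load 7/31]
5 cabins opened.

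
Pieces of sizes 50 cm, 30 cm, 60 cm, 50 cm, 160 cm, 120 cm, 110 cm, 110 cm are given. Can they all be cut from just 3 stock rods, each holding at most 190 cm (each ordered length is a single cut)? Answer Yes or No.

No

Total = 690 cm; ⌈690/190⌉ = 4.
At least 4 stock rods are required, but only 3 are allowed.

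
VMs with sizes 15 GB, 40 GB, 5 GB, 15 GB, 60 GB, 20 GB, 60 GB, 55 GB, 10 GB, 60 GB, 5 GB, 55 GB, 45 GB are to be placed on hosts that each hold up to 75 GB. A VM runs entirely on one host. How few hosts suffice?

Total = 60 + 60 + 60 + 55 + 55 + 45 + 40 + 20 + 15 + 15 + 10 + 5 + 5 = 445 GB.
Lower bound: ⌈445/75⌉ = 6 hosts.
Also, 7 VMs each exceed 75/2 GB, and no two of those can share a host, so at least 7 hosts are needed.
A packing using 7 hosts:
  host 1: 60 + 15 = 75
  host 2: 60 + 15 = 75
  host 3: 60 + 10 + 5 = 75
  host 4: 55 + 20 = 75
  host 5: 55 + 5 = 60
  host 6: 45 = 45
  host 7: 40 = 40
This matches the lower bound, so 7 is optimal.

7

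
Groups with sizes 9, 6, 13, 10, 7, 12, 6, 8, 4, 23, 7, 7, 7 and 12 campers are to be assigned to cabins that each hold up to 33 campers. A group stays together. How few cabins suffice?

4

Total = 23 + 13 + 12 + 12 + 10 + 9 + 8 + 7 + 7 + 7 + 7 + 6 + 6 + 4 = 131 campers.
Lower bound: ⌈131/33⌉ = 4 cabins.
A packing using 4 cabins:
  cabin 1: 23 + 10 = 33
  cabin 2: 13 + 12 + 8 = 33
  cabin 3: 12 + 9 + 7 + 4 = 32
  cabin 4: 7 + 7 + 7 + 6 + 6 = 33
This matches the lower bound, so 4 is optimal.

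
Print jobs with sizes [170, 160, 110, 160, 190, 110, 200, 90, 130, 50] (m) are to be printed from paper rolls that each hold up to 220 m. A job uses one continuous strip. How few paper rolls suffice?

Total = 200 + 190 + 170 + 160 + 160 + 130 + 110 + 110 + 90 + 50 = 1370 m.
Lower bound: ⌈1370/220⌉ = 7 paper rolls.
A packing using 7 paper rolls:
  roll 1: 200 = 200
  roll 2: 190 = 190
  roll 3: 170 + 50 = 220
  roll 4: 160 = 160
  roll 5: 160 = 160
  roll 6: 130 + 90 = 220
  roll 7: 110 + 110 = 220
This matches the lower bound, so 7 is optimal.

7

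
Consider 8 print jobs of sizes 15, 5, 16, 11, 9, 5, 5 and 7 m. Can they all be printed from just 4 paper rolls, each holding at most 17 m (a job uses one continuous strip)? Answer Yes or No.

No

Total = 73 m; ⌈73/17⌉ = 5.
At least 5 paper rolls are required, but only 4 are allowed.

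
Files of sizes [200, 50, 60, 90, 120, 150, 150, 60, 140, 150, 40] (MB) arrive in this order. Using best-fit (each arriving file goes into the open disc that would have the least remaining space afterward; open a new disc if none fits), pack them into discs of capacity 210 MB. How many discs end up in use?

7

  200 → disc 1 (new)  [load 200/210]
  50 → disc 2 (new)  [load 50/210]
  60 → disc 2  [load 110/210]
  90 → disc 2  [load 200/210]
  120 → disc 3 (new)  [load 120/210]
  150 → disc 4 (new)  [load 150/210]
  150 → disc 5 (new)  [load 150/210]
  60 → disc 4  [load 210/210]
  140 → disc 6 (new)  [load 140/210]
  150 → disc 7 (new)  [load 150/210]
  40 → disc 5  [load 190/210]
7 discs opened.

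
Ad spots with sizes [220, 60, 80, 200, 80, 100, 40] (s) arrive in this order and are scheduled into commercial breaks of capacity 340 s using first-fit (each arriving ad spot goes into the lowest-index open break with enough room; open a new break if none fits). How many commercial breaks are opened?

  220 → break 1 (new)  [load 220/340]
  60 → break 1  [load 280/340]
  80 → break 2 (new)  [load 80/340]
  200 → break 2  [load 280/340]
  80 → break 3 (new)  [load 80/340]
  100 → break 3  [load 180/340]
  40 → break 1  [load 320/340]
3 commercial breaks opened.

3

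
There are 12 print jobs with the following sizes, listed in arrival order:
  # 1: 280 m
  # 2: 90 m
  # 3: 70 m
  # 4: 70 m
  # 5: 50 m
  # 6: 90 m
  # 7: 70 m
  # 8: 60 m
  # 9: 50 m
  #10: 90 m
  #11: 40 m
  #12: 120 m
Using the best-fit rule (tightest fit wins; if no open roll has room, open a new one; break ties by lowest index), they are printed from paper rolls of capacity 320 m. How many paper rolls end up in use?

  280 → roll 1 (new)  [load 280/320]
  90 → roll 2 (new)  [load 90/320]
  70 → roll 2  [load 160/320]
  70 → roll 2  [load 230/320]
  50 → roll 2  [load 280/320]
  90 → roll 3 (new)  [load 90/320]
  70 → roll 3  [load 160/320]
  60 → roll 3  [load 220/320]
  50 → roll 3  [load 270/320]
  90 → roll 4 (new)  [load 90/320]
  40 → roll 1  [load 320/320]
  120 → roll 4  [load 210/320]
4 paper rolls opened.

4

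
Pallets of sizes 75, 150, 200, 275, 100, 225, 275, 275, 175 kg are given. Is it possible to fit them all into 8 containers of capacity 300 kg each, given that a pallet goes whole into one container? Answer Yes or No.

A valid assignment using 7 containers:
  container 1: 275 = 275
  container 2: 275 = 275
  container 3: 275 = 275
  container 4: 225 + 75 = 300
  container 5: 200 + 100 = 300
  container 6: 175 = 175
  container 7: 150 = 150
That uses only 7 ≤ 8, so 8 containers are enough.

Yes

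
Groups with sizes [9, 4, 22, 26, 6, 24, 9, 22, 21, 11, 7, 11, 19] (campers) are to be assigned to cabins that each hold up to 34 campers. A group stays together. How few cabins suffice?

6

Total = 26 + 24 + 22 + 22 + 21 + 19 + 11 + 11 + 9 + 9 + 7 + 6 + 4 = 191 campers.
Lower bound: ⌈191/34⌉ = 6 cabins.
A packing using 6 cabins:
  cabin 1: 26 + 7 = 33
  cabin 2: 24 + 9 = 33
  cabin 3: 22 + 11 = 33
  cabin 4: 22 + 11 = 33
  cabin 5: 21 + 9 + 4 = 34
  cabin 6: 19 + 6 = 25
This matches the lower bound, so 6 is optimal.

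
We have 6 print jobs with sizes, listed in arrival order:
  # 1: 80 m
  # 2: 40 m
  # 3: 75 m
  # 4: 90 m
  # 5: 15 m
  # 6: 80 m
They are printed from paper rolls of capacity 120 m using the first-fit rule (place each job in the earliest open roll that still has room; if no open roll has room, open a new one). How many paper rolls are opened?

4

  80 → roll 1 (new)  [load 80/120]
  40 → roll 1  [load 120/120]
  75 → roll 2 (new)  [load 75/120]
  90 → roll 3 (new)  [load 90/120]
  15 → roll 2  [load 90/120]
  80 → roll 4 (new)  [load 80/120]
4 paper rolls opened.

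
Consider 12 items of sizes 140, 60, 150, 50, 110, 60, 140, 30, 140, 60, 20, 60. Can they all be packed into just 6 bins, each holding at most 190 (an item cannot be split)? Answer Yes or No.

Yes

A valid assignment using 6 bins:
  bin 1: 150 + 30 = 180
  bin 2: 140 + 50 = 190
  bin 3: 140 + 20 = 160
  bin 4: 140 = 140
  bin 5: 110 + 60 = 170
  bin 6: 60 + 60 + 60 = 180
Every load is within 190, so 6 bins suffice.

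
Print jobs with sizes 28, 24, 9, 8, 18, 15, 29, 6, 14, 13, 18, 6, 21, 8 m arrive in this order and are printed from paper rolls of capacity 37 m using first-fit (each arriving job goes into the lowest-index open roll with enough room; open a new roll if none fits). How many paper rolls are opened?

7

  28 → roll 1 (new)  [load 28/37]
  24 → roll 2 (new)  [load 24/37]
  9 → roll 1  [load 37/37]
  8 → roll 2  [load 32/37]
  18 → roll 3 (new)  [load 18/37]
  15 → roll 3  [load 33/37]
  29 → roll 4 (new)  [load 29/37]
  6 → roll 4  [load 35/37]
  14 → roll 5 (new)  [load 14/37]
  13 → roll 5  [load 27/37]
  18 → roll 6 (new)  [load 18/37]
  6 → roll 5  [load 33/37]
  21 → roll 7 (new)  [load 21/37]
  8 → roll 6  [load 26/37]
7 paper rolls opened.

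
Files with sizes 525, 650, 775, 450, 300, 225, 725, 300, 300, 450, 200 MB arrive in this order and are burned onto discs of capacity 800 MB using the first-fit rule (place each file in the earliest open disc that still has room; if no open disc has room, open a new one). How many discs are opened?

  525 → disc 1 (new)  [load 525/800]
  650 → disc 2 (new)  [load 650/800]
  775 → disc 3 (new)  [load 775/800]
  450 → disc 4 (new)  [load 450/800]
  300 → disc 4  [load 750/800]
  225 → disc 1  [load 750/800]
  725 → disc 5 (new)  [load 725/800]
  300 → disc 6 (new)  [load 300/800]
  300 → disc 6  [load 600/800]
  450 → disc 7 (new)  [load 450/800]
  200 → disc 6  [load 800/800]
7 discs opened.

7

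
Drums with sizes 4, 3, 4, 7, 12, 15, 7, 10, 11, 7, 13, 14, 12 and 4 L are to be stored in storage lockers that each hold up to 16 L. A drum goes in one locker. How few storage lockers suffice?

9

Total = 15 + 14 + 13 + 12 + 12 + 11 + 10 + 7 + 7 + 7 + 4 + 4 + 4 + 3 = 123 L.
Lower bound: ⌈123/16⌉ = 8 storage lockers.
A packing using 9 storage lockers:
  locker 1: 15 = 15
  locker 2: 14 = 14
  locker 3: 13 + 3 = 16
  locker 4: 12 + 4 = 16
  locker 5: 12 + 4 = 16
  locker 6: 11 + 4 = 15
  locker 7: 10 = 10
  locker 8: 7 + 7 = 14
  locker 9: 7 = 7
No arrangement into 8 storage lockers stays within capacity, so 9 is optimal.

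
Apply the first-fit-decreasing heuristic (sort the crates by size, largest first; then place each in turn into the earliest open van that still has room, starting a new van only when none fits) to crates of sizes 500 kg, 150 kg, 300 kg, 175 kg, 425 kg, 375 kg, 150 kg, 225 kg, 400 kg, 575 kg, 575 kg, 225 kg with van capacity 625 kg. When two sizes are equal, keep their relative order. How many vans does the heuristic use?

Sorted descending: 575, 575, 500, 425, 400, 375, 300, 225, 225, 175, 150, 150.
  575 → van 1 (new)  [load 575/625]
  575 → van 2 (new)  [load 575/625]
  500 → van 3 (new)  [load 500/625]
  425 → van 4 (new)  [load 425/625]
  400 → van 5 (new)  [load 400/625]
  375 → van 6 (new)  [load 375/625]
  300 → van 7 (new)  [load 300/625]
  225 → van 5  [load 625/625]
  225 → van 6  [load 600/625]
  175 → van 4  [load 600/625]
  150 → van 7  [load 450/625]
  150 → van 7  [load 600/625]
7 vans opened.

7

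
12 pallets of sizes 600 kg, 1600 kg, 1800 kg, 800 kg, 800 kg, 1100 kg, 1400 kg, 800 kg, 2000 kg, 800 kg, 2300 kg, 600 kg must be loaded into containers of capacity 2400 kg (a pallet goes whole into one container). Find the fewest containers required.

7

Total = 2300 + 2000 + 1800 + 1600 + 1400 + 1100 + 800 + 800 + 800 + 800 + 600 + 600 = 14600 kg.
Lower bound: ⌈14600/2400⌉ = 7 containers.
A packing using 7 containers:
  container 1: 2300 = 2300
  container 2: 2000 = 2000
  container 3: 1800 + 600 = 2400
  container 4: 1600 + 800 = 2400
  container 5: 1400 + 800 = 2200
  container 6: 1100 + 800 = 1900
  container 7: 800 + 600 = 1400
This matches the lower bound, so 7 is optimal.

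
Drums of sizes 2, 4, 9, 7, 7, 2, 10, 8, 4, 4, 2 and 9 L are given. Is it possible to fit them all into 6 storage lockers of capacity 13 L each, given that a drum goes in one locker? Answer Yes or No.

Yes

A valid assignment using 6 storage lockers:
  locker 1: 10 + 2 = 12
  locker 2: 9 + 4 = 13
  locker 3: 9 + 4 = 13
  locker 4: 8 + 4 = 12
  locker 5: 7 + 2 + 2 = 11
  locker 6: 7 = 7
Every load is within 13 L, so 6 storage lockers suffice.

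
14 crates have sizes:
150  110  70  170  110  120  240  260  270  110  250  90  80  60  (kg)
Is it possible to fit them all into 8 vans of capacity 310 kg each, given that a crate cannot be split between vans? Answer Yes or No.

Yes

A valid assignment using 8 vans:
  van 1: 270 = 270
  van 2: 260 = 260
  van 3: 250 + 60 = 310
  van 4: 240 + 70 = 310
  van 5: 170 + 120 = 290
  van 6: 150 + 110 = 260
  van 7: 110 + 110 + 90 = 310
  van 8: 80 = 80
Every load is within 310 kg, so 8 vans suffice.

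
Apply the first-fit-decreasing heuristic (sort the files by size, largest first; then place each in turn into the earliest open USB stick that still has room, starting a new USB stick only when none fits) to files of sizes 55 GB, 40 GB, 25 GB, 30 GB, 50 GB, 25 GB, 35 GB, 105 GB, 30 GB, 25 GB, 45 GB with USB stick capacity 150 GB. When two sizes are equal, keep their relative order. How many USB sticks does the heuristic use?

4

Sorted descending: 105, 55, 50, 45, 40, 35, 30, 30, 25, 25, 25.
  105 → USB stick 1 (new)  [load 105/150]
  55 → USB stick 2 (new)  [load 55/150]
  50 → USB stick 2  [load 105/150]
  45 → USB stick 1  [load 150/150]
  40 → USB stick 2  [load 145/150]
  35 → USB stick 3 (new)  [load 35/150]
  30 → USB stick 3  [load 65/150]
  30 → USB stick 3  [load 95/150]
  25 → USB stick 3  [load 120/150]
  25 → USB stick 3  [load 145/150]
  25 → USB stick 4 (new)  [load 25/150]
4 USB sticks opened.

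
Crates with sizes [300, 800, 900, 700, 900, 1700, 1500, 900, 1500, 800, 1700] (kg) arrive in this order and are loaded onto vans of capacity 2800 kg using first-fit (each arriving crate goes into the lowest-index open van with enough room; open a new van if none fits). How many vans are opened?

  300 → van 1 (new)  [load 300/2800]
  800 → van 1  [load 1100/2800]
  900 → van 1  [load 2000/2800]
  700 → van 1  [load 2700/2800]
  900 → van 2 (new)  [load 900/2800]
  1700 → van 2  [load 2600/2800]
  1500 → van 3 (new)  [load 1500/2800]
  900 → van 3  [load 2400/2800]
  1500 → van 4 (new)  [load 1500/2800]
  800 → van 4  [load 2300/2800]
  1700 → van 5 (new)  [load 1700/2800]
5 vans opened.

5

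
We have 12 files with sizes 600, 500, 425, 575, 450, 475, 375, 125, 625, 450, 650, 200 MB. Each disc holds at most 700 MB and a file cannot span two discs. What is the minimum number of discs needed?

10

Total = 650 + 625 + 600 + 575 + 500 + 475 + 450 + 450 + 425 + 375 + 200 + 125 = 5450 MB.
Lower bound: ⌈5450/700⌉ = 8 discs.
Also, 10 files each exceed 350 MB, and no two of those can share a disc, so at least 10 discs are needed.
A packing using 10 discs:
  disc 1: 650 = 650
  disc 2: 625 = 625
  disc 3: 600 = 600
  disc 4: 575 + 125 = 700
  disc 5: 500 + 200 = 700
  disc 6: 475 = 475
  disc 7: 450 = 450
  disc 8: 450 = 450
  disc 9: 425 = 425
  disc 10: 375 = 375
This matches the lower bound, so 10 is optimal.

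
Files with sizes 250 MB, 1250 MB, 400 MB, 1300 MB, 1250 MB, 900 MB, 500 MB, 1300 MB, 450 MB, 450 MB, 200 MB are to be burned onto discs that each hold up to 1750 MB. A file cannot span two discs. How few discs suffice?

Total = 1300 + 1300 + 1250 + 1250 + 900 + 500 + 450 + 450 + 400 + 250 + 200 = 8250 MB.
Lower bound: ⌈8250/1750⌉ = 5 discs.
A packing using 5 discs:
  disc 1: 1300 + 450 = 1750
  disc 2: 1300 + 450 = 1750
  disc 3: 1250 + 500 = 1750
  disc 4: 1250 + 400 = 1650
  disc 5: 900 + 250 + 200 = 1350
This matches the lower bound, so 5 is optimal.

5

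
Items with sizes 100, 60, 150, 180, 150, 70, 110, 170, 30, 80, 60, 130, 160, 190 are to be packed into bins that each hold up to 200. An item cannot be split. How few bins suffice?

10

Total = 190 + 180 + 170 + 160 + 150 + 150 + 130 + 110 + 100 + 80 + 70 + 60 + 60 + 30 = 1640.
Lower bound: ⌈1640/200⌉ = 9 bins.
A packing using 10 bins:
  bin 1: 190 = 190
  bin 2: 180 = 180
  bin 3: 170 + 30 = 200
  bin 4: 160 = 160
  bin 5: 150 = 150
  bin 6: 150 = 150
  bin 7: 130 + 70 = 200
  bin 8: 110 + 80 = 190
  bin 9: 100 + 60 = 160
  bin 10: 60 = 60
No arrangement into 9 bins stays within capacity, so 10 is optimal.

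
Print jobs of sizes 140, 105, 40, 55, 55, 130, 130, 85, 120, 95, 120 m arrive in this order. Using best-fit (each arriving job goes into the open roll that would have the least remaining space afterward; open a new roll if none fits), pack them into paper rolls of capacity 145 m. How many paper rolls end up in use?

  140 → roll 1 (new)  [load 140/145]
  105 → roll 2 (new)  [load 105/145]
  40 → roll 2  [load 145/145]
  55 → roll 3 (new)  [load 55/145]
  55 → roll 3  [load 110/145]
  130 → roll 4 (new)  [load 130/145]
  130 → roll 5 (new)  [load 130/145]
  85 → roll 6 (new)  [load 85/145]
  120 → roll 7 (new)  [load 120/145]
  95 → roll 8 (new)  [load 95/145]
  120 → roll 9 (new)  [load 120/145]
9 paper rolls opened.

9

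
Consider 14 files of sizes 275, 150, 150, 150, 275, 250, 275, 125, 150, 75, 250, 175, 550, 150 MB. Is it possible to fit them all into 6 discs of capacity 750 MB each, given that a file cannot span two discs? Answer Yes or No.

Yes

A valid assignment using 5 discs:
  disc 1: 550 + 175 = 725
  disc 2: 275 + 275 + 150 = 700
  disc 3: 275 + 250 + 150 + 75 = 750
  disc 4: 250 + 150 + 150 + 150 = 700
  disc 5: 125 = 125
That uses only 5 ≤ 6, so 6 discs are enough.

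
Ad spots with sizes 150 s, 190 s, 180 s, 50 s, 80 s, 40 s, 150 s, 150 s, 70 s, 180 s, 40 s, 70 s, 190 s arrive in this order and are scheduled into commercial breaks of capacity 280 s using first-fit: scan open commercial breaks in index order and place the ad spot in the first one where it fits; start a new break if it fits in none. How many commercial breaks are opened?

  150 → break 1 (new)  [load 150/280]
  190 → break 2 (new)  [load 190/280]
  180 → break 3 (new)  [load 180/280]
  50 → break 1  [load 200/280]
  80 → break 1  [load 280/280]
  40 → break 2  [load 230/280]
  150 → break 4 (new)  [load 150/280]
  150 → break 5 (new)  [load 150/280]
  70 → break 3  [load 250/280]
  180 → break 6 (new)  [load 180/280]
  40 → break 2  [load 270/280]
  70 → break 4  [load 220/280]
  190 → break 7 (new)  [load 190/280]
7 commercial breaks opened.

7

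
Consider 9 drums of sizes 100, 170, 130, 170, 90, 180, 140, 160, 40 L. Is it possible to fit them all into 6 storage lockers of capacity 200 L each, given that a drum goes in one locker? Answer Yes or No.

No

Total = 1180 L; ⌈1180/200⌉ = 6.
The bound of 6 does not rule out 6, but exhaustive search shows no assignment into 6 storage lockers of capacity 200 L exists — the minimum is 7.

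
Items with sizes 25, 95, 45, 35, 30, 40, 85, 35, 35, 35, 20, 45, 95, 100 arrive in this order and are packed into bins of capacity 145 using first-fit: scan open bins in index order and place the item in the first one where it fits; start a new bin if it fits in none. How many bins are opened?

  25 → bin 1 (new)  [load 25/145]
  95 → bin 1  [load 120/145]
  45 → bin 2 (new)  [load 45/145]
  35 → bin 2  [load 80/145]
  30 → bin 2  [load 110/145]
  40 → bin 3 (new)  [load 40/145]
  85 → bin 3  [load 125/145]
  35 → bin 2  [load 145/145]
  35 → bin 4 (new)  [load 35/145]
  35 → bin 4  [load 70/145]
  20 → bin 1  [load 140/145]
  45 → bin 4  [load 115/145]
  95 → bin 5 (new)  [load 95/145]
  100 → bin 6 (new)  [load 100/145]
6 bins opened.

6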